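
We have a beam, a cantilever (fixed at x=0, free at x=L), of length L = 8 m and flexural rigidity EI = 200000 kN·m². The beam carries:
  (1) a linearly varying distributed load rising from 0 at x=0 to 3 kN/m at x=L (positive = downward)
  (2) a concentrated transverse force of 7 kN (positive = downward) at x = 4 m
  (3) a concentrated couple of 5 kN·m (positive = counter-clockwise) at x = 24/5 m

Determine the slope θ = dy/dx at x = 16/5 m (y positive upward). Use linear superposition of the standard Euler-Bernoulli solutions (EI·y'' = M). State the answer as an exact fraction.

Load 1 — triangular load w₀=3 kN/m (0→w₀ over full span):
  θ_1 = (w₀Lx²/4-w₀L²x/3-w₀x⁴/(24L))/EI = (3·8·(16/5)²/4-3·8²·(16/5)/3-3·(16/5)⁴/(24·8))/200000 = -1416/1953125 rad
Load 2 — point force P=7 kN at a=4 m (b=L-a=4):
  θ_2 = -Px(2a-x)/(2EI)  [x≤a] = -7·(16/5)·(2·4-(16/5))/(2·200000) = -21/78125 rad
Load 3 — applied couple M₀=5 kN·m at a=24/5 m (b=L-a=16/5):
  θ_3 = M₀x/EI  [x≤a] = 5·(16/5)/200000 = 1/12500 rad
Superposition: θ = Σ θ_i = -7139/7812500 rad ≈ -0.000914 rad

θ(16/5) = -7139/7812500 rad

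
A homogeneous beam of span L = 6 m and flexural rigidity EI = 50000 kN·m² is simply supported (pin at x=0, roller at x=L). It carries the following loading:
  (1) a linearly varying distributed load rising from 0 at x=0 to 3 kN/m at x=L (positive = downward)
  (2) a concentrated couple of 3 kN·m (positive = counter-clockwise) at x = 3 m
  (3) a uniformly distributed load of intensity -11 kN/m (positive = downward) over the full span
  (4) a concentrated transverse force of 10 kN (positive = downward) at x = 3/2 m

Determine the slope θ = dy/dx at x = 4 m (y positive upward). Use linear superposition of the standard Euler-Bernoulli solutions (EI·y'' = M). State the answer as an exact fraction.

θ(4) = -2583/4000000 rad

Load 1 — triangular load w₀=3 kN/m (0→w₀ over full span):
  θ_1 = -w₀(7L⁴-30L²x²+15x⁴)/(360LEI) = -3·(7·6⁴-30·6²·4²+15·4⁴)/(360·6·50000) = 91/750000 rad
Load 2 — applied couple M₀=3 kN·m at a=3 m (b=L-a=3):
  θ_2 = (M₀x²/(2L)-M₀(x-a)+C₁)/EI  [x>a] with C₁=M₀(3b²-L²)/(6L)=-3/4 = (3·4²/(2·6)-3·(4-3)+(-3/4))/50000 = 1/200000 rad
Load 3 — uniform load w=-11 kN/m over full span:
  θ_3 = -w(L³-6Lx²+4x³)/(24EI) = -(-11)·(6³-6·6·4²+4·4³)/(24·50000) = -143/150000 rad
Load 4 — point force P=10 kN at a=3/2 m (b=L-a=9/2):
  θ_4 = -Pa(2L²-6Lx+3x²+a²)/(6LEI)  [x>a] = -10·(3/2)·(2·6²-6·6·4+3·4²+(3/2)²)/(6·6·50000) = 29/160000 rad
Superposition: θ = Σ θ_i = -2583/4000000 rad ≈ -0.000646 rad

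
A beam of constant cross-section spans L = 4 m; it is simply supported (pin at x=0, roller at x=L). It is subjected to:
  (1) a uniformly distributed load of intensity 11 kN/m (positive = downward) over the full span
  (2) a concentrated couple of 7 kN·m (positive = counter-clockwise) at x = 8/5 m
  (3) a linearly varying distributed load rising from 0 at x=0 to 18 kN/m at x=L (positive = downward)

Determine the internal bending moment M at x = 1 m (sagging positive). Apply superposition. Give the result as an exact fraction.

M(1) = 59/2 kN·m

Load 1 — uniform load w=11 kN/m over full span:
  M_1 = wx(L-x)/2 = 11·1·(4-1)/2 = 33/2 kN·m
Load 2 — applied couple M₀=7 kN·m at a=8/5 m (b=L-a=12/5):
  M_2 = M₀x/L  [x≤a] = 7·1/4 = 7/4 kN·m
Load 3 — triangular load w₀=18 kN/m (0→w₀ over full span):
  M_3 = w₀Lx/6 - w₀x³/(6L) = 18·4·1/6 - 18·1³/(6·4) = 45/4 kN·m
Superposition: M = Σ M_i = 59/2 kN·m ≈ 29.500000 kN·m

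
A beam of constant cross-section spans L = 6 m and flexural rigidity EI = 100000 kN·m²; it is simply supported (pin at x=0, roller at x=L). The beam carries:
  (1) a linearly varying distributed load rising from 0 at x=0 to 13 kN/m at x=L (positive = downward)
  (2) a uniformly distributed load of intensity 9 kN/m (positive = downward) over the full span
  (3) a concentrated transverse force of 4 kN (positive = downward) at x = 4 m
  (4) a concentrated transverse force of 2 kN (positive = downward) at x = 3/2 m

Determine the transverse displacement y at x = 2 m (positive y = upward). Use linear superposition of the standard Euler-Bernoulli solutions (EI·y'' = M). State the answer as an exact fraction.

y(2) = -8741/3600000 m

Load 1 — triangular load w₀=13 kN/m (0→w₀ over full span):
  y_1 = -w₀x(7L⁴-10L²x²+3x⁴)/(360LEI) = -13·2·(7·6⁴-10·6²·2²+3·2⁴)/(360·6·100000) = -26/28125 m
Load 2 — uniform load w=9 kN/m over full span:
  y_2 = -wx(L³-2Lx²+x³)/(24EI) = -9·2·(6³-2·6·2²+2³)/(24·100000) = -33/25000 m
Load 3 — point force P=4 kN at a=4 m (b=L-a=2):
  y_3 = -Pbx(L²-b²-x²)/(6LEI)  [x≤a] = -4·2·2·(6²-2²-2²)/(6·6·100000) = -7/56250 m
Load 4 — point force P=2 kN at a=3/2 m (b=L-a=9/2):
  y_4 = -Pa(L-x)(2Lx-a²-x²)/(6LEI)  [x>a] = -2·(3/2)·(6-2)·(2·6·2-(3/2)²-2²)/(6·6·100000) = -71/1200000 m
Superposition: y = Σ y_i = -8741/3600000 m ≈ -0.002428 m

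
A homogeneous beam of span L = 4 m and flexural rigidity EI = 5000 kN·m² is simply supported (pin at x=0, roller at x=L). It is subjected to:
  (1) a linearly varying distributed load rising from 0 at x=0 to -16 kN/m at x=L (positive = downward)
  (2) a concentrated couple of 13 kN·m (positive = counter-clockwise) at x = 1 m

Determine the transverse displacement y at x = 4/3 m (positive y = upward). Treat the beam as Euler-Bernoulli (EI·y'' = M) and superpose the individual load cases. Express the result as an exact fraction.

Load 1 — triangular load w₀=-16 kN/m (0→w₀ over full span):
  y_1 = -w₀x(7L⁴-10L²x²+3x⁴)/(360LEI) = -(-16)·(4/3)·(7·4⁴-10·4²·(4/3)²+3·(4/3)⁴)/(360·4·5000) = 2048/455625 m
Load 2 — applied couple M₀=13 kN·m at a=1 m (b=L-a=3):
  y_2 = (M₀x³/(6L)-M₀(x-a)²/2+C₁x)/EI  [x>a] with C₁=M₀(3b²-L²)/(6L)=143/24 = (13·(4/3)³/(6·4)-13·((4/3)-1)²/2+(143/24)·(4/3))/5000 = 689/405000 m
Superposition: y = Σ y_i = 4517/729000 m ≈ 0.006196 m

y(4/3) = 4517/729000 m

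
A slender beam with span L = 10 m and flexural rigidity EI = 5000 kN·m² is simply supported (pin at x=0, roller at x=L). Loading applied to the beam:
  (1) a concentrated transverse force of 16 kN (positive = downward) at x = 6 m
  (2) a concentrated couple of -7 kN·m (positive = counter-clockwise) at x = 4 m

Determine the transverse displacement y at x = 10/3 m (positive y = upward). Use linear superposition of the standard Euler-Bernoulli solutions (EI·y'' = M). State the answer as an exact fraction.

Load 1 — point force P=16 kN at a=6 m (b=L-a=4):
  y_1 = -Pbx(L²-b²-x²)/(6LEI)  [x≤a] = -16·4·(10/3)·(10²-4²-(10/3)²)/(6·10·5000) = -2624/50625 m
Load 2 — applied couple M₀=-7 kN·m at a=4 m (b=L-a=6):
  y_2 = (M₀x³/(6L)+C₁x)/EI  [x≤a] with C₁=M₀(3b²-L²)/(6L)=-14/15 = ((-7)·(10/3)³/(6·10)+(-14/15)·(10/3))/5000 = -301/202500 m
Superposition: y = Σ y_i = -3599/67500 m ≈ -0.053319 m

y(10/3) = -3599/67500 m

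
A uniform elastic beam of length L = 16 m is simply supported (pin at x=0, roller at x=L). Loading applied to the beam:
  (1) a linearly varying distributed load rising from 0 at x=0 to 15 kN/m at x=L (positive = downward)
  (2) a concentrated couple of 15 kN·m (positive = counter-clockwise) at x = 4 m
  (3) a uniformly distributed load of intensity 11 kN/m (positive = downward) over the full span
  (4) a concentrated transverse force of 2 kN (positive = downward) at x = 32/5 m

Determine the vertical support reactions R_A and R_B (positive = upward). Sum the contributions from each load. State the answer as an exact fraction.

R_A = 10411/80 kN, R_B = 13429/80 kN

Load 1 — triangular load w₀=15 kN/m (0→w₀ over full span):
  R_A = w₀L/6 = 15·16/6 = 40 kN
  R_B = w₀L/3 = 15·16/3 = 80 kN
Load 2 — applied couple M₀=15 kN·m at a=4 m (b=L-a=12):
  R_A = M₀/L = 15/16 kN
  R_B = -M₀/L = -15/16 kN
Load 3 — uniform load w=11 kN/m over full span:
  R_A = wL/2 = 11·16/2 = 88 kN
  R_B = wL/2 = 11·16/2 = 88 kN
Load 4 — point force P=2 kN at a=32/5 m (b=L-a=48/5):
  R_A = Pb/L = 2·(48/5)/16 = 6/5 kN
  R_B = Pa/L = 2·(32/5)/16 = 4/5 kN
Superposition: R_A = 10411/80 kN, R_B = 13429/80 kN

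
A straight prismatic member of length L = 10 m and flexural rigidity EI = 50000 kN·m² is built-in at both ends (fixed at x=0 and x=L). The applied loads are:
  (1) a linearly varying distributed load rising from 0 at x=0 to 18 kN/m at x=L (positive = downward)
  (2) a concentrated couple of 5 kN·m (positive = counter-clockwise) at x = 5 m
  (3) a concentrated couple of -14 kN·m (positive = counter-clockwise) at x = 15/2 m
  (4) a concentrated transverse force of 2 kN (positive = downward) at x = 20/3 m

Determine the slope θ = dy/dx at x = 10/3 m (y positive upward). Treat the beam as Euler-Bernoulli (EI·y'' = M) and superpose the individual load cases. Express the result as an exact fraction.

Load 1 — triangular load w₀=18 kN/m (0→w₀ over full span):
  θ_1 = -w₀(2x(L-x)(L-2x)(x+2L)+x²(L-x)²)/(120LEI) = -18·(2·(10/3)·(10-(10/3))·(10-2·(10/3))·((10/3)+2·10)+(10/3)²·(10-(10/3))²)/(120·10·50000) = -4/3375 rad
Load 2 — applied couple M₀=5 kN·m at a=5 m (b=L-a=5):
  θ_2 = (R_Ax²/2 - M_Ax)/EI  [x≤a] with R_A=3/4, M_A=5/4 = ((3/4)·(10/3)²/2 - (5/4)·(10/3))/50000 = 0 rad
Load 3 — applied couple M₀=-14 kN·m at a=15/2 m (b=L-a=5/2):
  θ_3 = (R_Ax²/2 - M_Ax)/EI  [x≤a] with R_A=-63/40, M_A=-35/8 = ((-63/40)·(10/3)²/2 - (-35/8)·(10/3))/50000 = 7/60000 rad
Load 4 — point force P=2 kN at a=20/3 m (b=L-a=10/3):
  θ_4 = -Pb²x(2aL-(3a+b)x)/(2L³EI)  [x≤a] = -2·(10/3)²·(10/3)·(2·(20/3)·10-(3·(20/3)+(10/3))·(10/3))/(2·10³·50000) = -1/24300 rad
Superposition: θ = Σ θ_i = -5393/4860000 rad ≈ -0.001110 rad

θ(10/3) = -5393/4860000 rad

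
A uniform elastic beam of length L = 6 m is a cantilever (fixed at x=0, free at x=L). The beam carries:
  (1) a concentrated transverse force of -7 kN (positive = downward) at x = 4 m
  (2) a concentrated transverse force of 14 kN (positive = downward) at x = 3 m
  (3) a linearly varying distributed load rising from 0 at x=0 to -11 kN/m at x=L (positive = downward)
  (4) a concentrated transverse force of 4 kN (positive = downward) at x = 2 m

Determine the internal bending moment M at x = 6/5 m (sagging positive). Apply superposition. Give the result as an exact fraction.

M(6/5) = 10516/125 kN·m

Load 1 — point force P=-7 kN at a=4 m (b=L-a=2):
  M_1 = -P(a-x)  [x≤a] = -(-7)·(4-(6/5)) = 98/5 kN·m
Load 2 — point force P=14 kN at a=3 m (b=L-a=3):
  M_2 = -P(a-x)  [x≤a] = -14·(3-(6/5)) = -126/5 kN·m
Load 3 — triangular load w₀=-11 kN/m (0→w₀ over full span):
  M_3 = w₀Lx/2 - w₀L²/3 - w₀x³/(6L) = (-11)·6·(6/5)/2 - (-11)·6²/3 - (-11)·(6/5)³/(6·6) = 11616/125 kN·m
Load 4 — point force P=4 kN at a=2 m (b=L-a=4):
  M_4 = -P(a-x)  [x≤a] = -4·(2-(6/5)) = -16/5 kN·m
Superposition: M = Σ M_i = 10516/125 kN·m ≈ 84.128000 kN·m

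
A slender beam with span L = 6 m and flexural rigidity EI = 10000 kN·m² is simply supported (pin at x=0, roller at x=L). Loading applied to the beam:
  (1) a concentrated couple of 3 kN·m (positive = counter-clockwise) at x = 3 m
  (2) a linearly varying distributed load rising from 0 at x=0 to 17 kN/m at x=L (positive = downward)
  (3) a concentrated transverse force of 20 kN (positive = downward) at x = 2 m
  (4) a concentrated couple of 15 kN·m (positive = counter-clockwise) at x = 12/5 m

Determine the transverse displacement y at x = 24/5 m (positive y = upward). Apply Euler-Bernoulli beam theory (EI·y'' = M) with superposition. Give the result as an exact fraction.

Load 1 — applied couple M₀=3 kN·m at a=3 m (b=L-a=3):
  y_1 = (M₀x³/(6L)-M₀(x-a)²/2+C₁x)/EI  [x>a] with C₁=M₀(3b²-L²)/(6L)=-3/4 = (3·(24/5)³/(6·6)-3·((24/5)-3)²/2+(-3/4)·(24/5))/10000 = 189/2500000 m
Load 2 — triangular load w₀=17 kN/m (0→w₀ over full span):
  y_2 = -w₀x(7L⁴-10L²x²+3x⁴)/(360LEI) = -17·(24/5)·(7·6⁴-10·6²·(24/5)²+3·(24/5)⁴)/(360·6·10000) = -174879/19531250 m
Load 3 — point force P=20 kN at a=2 m (b=L-a=4):
  y_3 = -Pa(L-x)(2Lx-a²-x²)/(6LEI)  [x>a] = -20·2·(6-(24/5))·(2·6·(24/5)-2²-(24/5)²)/(6·6·10000) = -191/46875 m
Load 4 — applied couple M₀=15 kN·m at a=12/5 m (b=L-a=18/5):
  y_4 = (M₀x³/(6L)-M₀(x-a)²/2+C₁x)/EI  [x>a] with C₁=M₀(3b²-L²)/(6L)=6/5 = (15·(24/5)³/(6·6)-15·((24/5)-(12/5))²/2+(6/5)·(24/5))/10000 = 27/31250 m
Superposition: y = Σ y_i = -11333317/937500000 m ≈ -0.012089 m

y(24/5) = -11333317/937500000 m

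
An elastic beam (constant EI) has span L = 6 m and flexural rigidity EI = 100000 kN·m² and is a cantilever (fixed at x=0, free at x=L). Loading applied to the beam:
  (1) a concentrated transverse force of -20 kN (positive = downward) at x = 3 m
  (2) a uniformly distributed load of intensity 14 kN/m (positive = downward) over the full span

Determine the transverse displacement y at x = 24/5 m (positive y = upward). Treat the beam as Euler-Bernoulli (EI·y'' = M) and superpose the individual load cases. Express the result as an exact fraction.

y(24/5) = -413253/31250000 m

Load 1 — point force P=-20 kN at a=3 m (b=L-a=3):
  y_1 = -Pa²(3x-a)/(6EI)  [x>a] = -(-20)·3²·(3·(24/5)-3)/(6·100000) = 171/50000 m
Load 2 — uniform load w=14 kN/m over full span:
  y_2 = -wx²(x²-4Lx+6L²)/(24EI) = -14·(24/5)²·((24/5)²-4·6·(24/5)+6·6²)/(24·100000) = -32508/1953125 m
Superposition: y = Σ y_i = -413253/31250000 m ≈ -0.013224 m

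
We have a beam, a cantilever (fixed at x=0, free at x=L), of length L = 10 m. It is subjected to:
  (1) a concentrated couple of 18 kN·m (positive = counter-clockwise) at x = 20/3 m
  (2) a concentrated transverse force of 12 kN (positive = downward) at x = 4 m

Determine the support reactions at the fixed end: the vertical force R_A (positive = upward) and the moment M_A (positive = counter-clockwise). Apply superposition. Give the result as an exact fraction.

R_A = 12 kN, M_A = 30 kN·m

Load 1 — applied couple M₀=18 kN·m at a=20/3 m (b=L-a=10/3):
  R_A = 0 kN
  M_A = -M₀ = -18 kN·m
Load 2 — point force P=12 kN at a=4 m (b=L-a=6):
  R_A = P = 12 kN
  M_A = Pa = 12·4 = 48 kN·m
Superposition: R_A = 12 kN, M_A = 30 kN·m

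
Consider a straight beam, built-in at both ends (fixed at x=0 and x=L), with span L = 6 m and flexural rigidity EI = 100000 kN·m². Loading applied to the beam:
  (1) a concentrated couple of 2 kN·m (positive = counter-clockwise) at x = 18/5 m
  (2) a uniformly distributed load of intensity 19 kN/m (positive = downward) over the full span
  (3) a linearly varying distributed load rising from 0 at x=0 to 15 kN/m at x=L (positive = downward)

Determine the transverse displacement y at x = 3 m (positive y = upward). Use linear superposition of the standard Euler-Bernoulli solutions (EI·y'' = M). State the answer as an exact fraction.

y(3) = -36063/40000000 m

Load 1 — applied couple M₀=2 kN·m at a=18/5 m (b=L-a=12/5):
  y_1 = (R_Ax³/6 - M_Ax²/2)/EI  [x≤a] with R_A=12/25, M_A=16/25 = ((12/25)·3³/6 - (16/25)·3²/2)/100000 = -9/1250000 m
Load 2 — uniform load w=19 kN/m over full span:
  y_2 = -wx²(L-x)²/(24EI) = -19·3²·(6-3)²/(24·100000) = -513/800000 m
Load 3 — triangular load w₀=15 kN/m (0→w₀ over full span):
  y_3 = -w₀x²(L-x)²(x+2L)/(120LEI) = -15·3²·(6-3)²·(3+2·6)/(120·6·100000) = -81/320000 m
Superposition: y = Σ y_i = -36063/40000000 m ≈ -0.000902 m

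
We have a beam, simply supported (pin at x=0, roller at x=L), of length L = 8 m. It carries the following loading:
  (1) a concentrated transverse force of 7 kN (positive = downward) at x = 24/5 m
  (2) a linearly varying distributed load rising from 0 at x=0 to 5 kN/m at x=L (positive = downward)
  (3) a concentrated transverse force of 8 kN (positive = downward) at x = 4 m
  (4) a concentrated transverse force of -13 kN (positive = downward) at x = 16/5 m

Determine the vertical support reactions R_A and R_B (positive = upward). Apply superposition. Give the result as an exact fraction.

R_A = 17/3 kN, R_B = 49/3 kN

Load 1 — point force P=7 kN at a=24/5 m (b=L-a=16/5):
  R_A = Pb/L = 7·(16/5)/8 = 14/5 kN
  R_B = Pa/L = 7·(24/5)/8 = 21/5 kN
Load 2 — triangular load w₀=5 kN/m (0→w₀ over full span):
  R_A = w₀L/6 = 5·8/6 = 20/3 kN
  R_B = w₀L/3 = 5·8/3 = 40/3 kN
Load 3 — point force P=8 kN at a=4 m (b=L-a=4):
  R_A = Pb/L = 8·4/8 = 4 kN
  R_B = Pa/L = 8·4/8 = 4 kN
Load 4 — point force P=-13 kN at a=16/5 m (b=L-a=24/5):
  R_A = Pb/L = (-13)·(24/5)/8 = -39/5 kN
  R_B = Pa/L = (-13)·(16/5)/8 = -26/5 kN
Superposition: R_A = 17/3 kN, R_B = 49/3 kN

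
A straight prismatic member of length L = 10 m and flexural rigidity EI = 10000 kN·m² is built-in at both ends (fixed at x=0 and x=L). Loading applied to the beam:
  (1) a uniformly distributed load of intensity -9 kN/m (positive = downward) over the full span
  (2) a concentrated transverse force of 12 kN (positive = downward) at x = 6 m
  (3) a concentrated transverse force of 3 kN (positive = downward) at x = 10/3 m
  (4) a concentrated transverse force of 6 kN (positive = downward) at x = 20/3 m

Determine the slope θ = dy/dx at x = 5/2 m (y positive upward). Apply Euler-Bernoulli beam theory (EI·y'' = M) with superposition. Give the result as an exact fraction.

Load 1 — uniform load w=-9 kN/m over full span:
  θ_1 = -wx(L-x)(L-2x)/(12EI) = -(-9)·(5/2)·(10-(5/2))·(10-2·(5/2))/(12·10000) = 9/1280 rad
Load 2 — point force P=12 kN at a=6 m (b=L-a=4):
  θ_2 = -Pb²x(2aL-(3a+b)x)/(2L³EI)  [x≤a] = -12·4²·(5/2)·(2·6·10-(3·6+4)·(5/2))/(2·10³·10000) = -39/25000 rad
Load 3 — point force P=3 kN at a=10/3 m (b=L-a=20/3):
  θ_3 = -Pb²x(2aL-(3a+b)x)/(2L³EI)  [x≤a] = -3·(20/3)²·(5/2)·(2·(10/3)·10-(3·(10/3)+(20/3))·(5/2))/(2·10³·10000) = -1/2400 rad
Load 4 — point force P=6 kN at a=20/3 m (b=L-a=10/3):
  θ_4 = -Pb²x(2aL-(3a+b)x)/(2L³EI)  [x≤a] = -6·(10/3)²·(5/2)·(2·(20/3)·10-(3·(20/3)+(10/3))·(5/2))/(2·10³·10000) = -1/1600 rad
Superposition: θ = Σ θ_i = 10631/2400000 rad ≈ 0.004430 rad

θ(5/2) = 10631/2400000 rad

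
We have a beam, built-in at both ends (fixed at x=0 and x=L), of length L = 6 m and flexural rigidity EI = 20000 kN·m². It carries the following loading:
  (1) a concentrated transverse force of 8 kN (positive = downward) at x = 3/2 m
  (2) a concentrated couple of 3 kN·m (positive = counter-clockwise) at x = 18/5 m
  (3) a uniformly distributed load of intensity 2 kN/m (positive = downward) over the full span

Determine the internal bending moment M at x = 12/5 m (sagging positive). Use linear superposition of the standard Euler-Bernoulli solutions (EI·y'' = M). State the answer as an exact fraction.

Load 1 — point force P=8 kN at a=3/2 m (b=L-a=9/2):
  M_1 = Pa²(a+3b)(L-x)/L³ - Pa²b/L²  [x>a] = 8·(3/2)²·((3/2)+3·(9/2))·(6-(12/5))/6³ - 8·(3/2)²·(9/2)/6² = 9/4 kN·m
Load 2 — applied couple M₀=3 kN·m at a=18/5 m (b=L-a=12/5):
  M_2 = R_Ax - M_A  [x≤a] with R_A=18/25, M_A=24/25 = (18/25)·(12/5) - (24/25) = 96/125 kN·m
Load 3 — uniform load w=2 kN/m over full span:
  M_3 = wLx/2 - wL²/12 - wx²/2 = 2·6·(12/5)/2 - 2·6²/12 - 2·(12/5)²/2 = 66/25 kN·m
Superposition: M = Σ M_i = 2829/500 kN·m ≈ 5.658000 kN·m

M(12/5) = 2829/500 kN·m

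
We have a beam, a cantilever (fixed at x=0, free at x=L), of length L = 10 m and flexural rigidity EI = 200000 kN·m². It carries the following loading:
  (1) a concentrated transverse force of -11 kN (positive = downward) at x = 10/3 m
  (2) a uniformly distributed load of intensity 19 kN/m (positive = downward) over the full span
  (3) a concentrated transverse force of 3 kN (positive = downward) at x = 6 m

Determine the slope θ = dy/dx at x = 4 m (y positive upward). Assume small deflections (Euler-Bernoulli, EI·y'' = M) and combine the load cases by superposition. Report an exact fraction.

θ(4) = -11113/900000 rad

Load 1 — point force P=-11 kN at a=10/3 m (b=L-a=20/3):
  θ_1 = -Pa²/(2EI)  [x>a] = -(-11)·(10/3)²/(2·200000) = 11/36000 rad
Load 2 — uniform load w=19 kN/m over full span:
  θ_2 = -wx(x²-3Lx+3L²)/(6EI) = -19·4·(4²-3·10·4+3·10²)/(6·200000) = -931/75000 rad
Load 3 — point force P=3 kN at a=6 m (b=L-a=4):
  θ_3 = -Px(2a-x)/(2EI)  [x≤a] = -3·4·(2·6-4)/(2·200000) = -3/12500 rad
Superposition: θ = Σ θ_i = -11113/900000 rad ≈ -0.012348 rad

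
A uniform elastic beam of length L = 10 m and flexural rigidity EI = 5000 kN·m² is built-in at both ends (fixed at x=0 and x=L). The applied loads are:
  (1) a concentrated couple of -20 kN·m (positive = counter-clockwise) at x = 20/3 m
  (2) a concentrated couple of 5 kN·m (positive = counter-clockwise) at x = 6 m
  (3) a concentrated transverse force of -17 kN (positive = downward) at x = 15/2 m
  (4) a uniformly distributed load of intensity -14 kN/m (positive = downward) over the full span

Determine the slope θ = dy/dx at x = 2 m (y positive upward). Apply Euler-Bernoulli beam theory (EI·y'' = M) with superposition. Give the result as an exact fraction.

θ(2) = 25773/1000000 rad

Load 1 — applied couple M₀=-20 kN·m at a=20/3 m (b=L-a=10/3):
  θ_1 = (R_Ax²/2 - M_Ax)/EI  [x≤a] with R_A=-8/3, M_A=-20/3 = ((-8/3)·2²/2 - (-20/3)·2)/5000 = 1/625 rad
Load 2 — applied couple M₀=5 kN·m at a=6 m (b=L-a=4):
  θ_2 = (R_Ax²/2 - M_Ax)/EI  [x≤a] with R_A=18/25, M_A=8/5 = ((18/25)·2²/2 - (8/5)·2)/5000 = -11/31250 rad
Load 3 — point force P=-17 kN at a=15/2 m (b=L-a=5/2):
  θ_3 = -Pb²x(2aL-(3a+b)x)/(2L³EI)  [x≤a] = -(-17)·(5/2)²·2·(2·(15/2)·10-(3·(15/2)+(5/2))·2)/(2·10³·5000) = 17/8000 rad
Load 4 — uniform load w=-14 kN/m over full span:
  θ_4 = -wx(L-x)(L-2x)/(12EI) = -(-14)·2·(10-2)·(10-2·2)/(12·5000) = 14/625 rad
Superposition: θ = Σ θ_i = 25773/1000000 rad ≈ 0.025773 rad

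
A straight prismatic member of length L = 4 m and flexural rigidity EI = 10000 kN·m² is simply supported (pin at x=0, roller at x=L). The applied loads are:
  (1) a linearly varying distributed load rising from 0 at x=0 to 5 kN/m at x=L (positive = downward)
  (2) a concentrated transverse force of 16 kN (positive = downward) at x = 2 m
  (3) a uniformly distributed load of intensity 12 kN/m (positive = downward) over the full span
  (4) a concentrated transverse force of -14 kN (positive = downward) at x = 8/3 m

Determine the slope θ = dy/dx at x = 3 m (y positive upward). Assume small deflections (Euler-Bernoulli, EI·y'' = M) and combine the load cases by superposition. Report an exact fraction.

θ(3) = 76201/25920000 rad

Load 1 — triangular load w₀=5 kN/m (0→w₀ over full span):
  θ_1 = -w₀(7L⁴-30L²x²+15x⁴)/(360LEI) = -5·(7·4⁴-30·4²·3²+15·3⁴)/(360·4·10000) = 1313/2880000 rad
Load 2 — point force P=16 kN at a=2 m (b=L-a=2):
  θ_2 = -Pa(2L²-6Lx+3x²+a²)/(6LEI)  [x>a] = -16·2·(2·4²-6·4·3+3·3²+2²)/(6·4·10000) = 3/2500 rad
Load 3 — uniform load w=12 kN/m over full span:
  θ_3 = -w(L³-6Lx²+4x³)/(24EI) = -12·(4³-6·4·3²+4·3³)/(24·10000) = 11/5000 rad
Load 4 — point force P=-14 kN at a=8/3 m (b=L-a=4/3):
  θ_4 = -Pa(2L²-6Lx+3x²+a²)/(6LEI)  [x>a] = -(-14)·(8/3)·(2·4²-6·4·3+3·3²+(8/3)²)/(6·4·10000) = -371/405000 rad
Superposition: θ = Σ θ_i = 76201/25920000 rad ≈ 0.002940 rad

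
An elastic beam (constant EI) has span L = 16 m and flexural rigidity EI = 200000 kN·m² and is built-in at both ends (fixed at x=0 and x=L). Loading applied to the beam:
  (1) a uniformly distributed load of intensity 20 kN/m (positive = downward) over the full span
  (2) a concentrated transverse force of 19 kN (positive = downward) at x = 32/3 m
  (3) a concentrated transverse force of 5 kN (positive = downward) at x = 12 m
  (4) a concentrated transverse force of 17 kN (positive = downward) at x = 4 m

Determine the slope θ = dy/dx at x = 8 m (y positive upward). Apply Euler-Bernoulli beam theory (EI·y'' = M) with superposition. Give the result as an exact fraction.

θ(8) = -71/1350000 rad

Load 1 — uniform load w=20 kN/m over full span:
  θ_1 = -wx(L-x)(L-2x)/(12EI) = -20·8·(16-8)·(16-2·8)/(12·200000) = 0 rad
Load 2 — point force P=19 kN at a=32/3 m (b=L-a=16/3):
  θ_2 = -Pb²x(2aL-(3a+b)x)/(2L³EI)  [x≤a] = -19·(16/3)²·8·(2·(32/3)·16-(3·(32/3)+(16/3))·8)/(2·16³·200000) = -19/168750 rad
Load 3 — point force P=5 kN at a=12 m (b=L-a=4):
  θ_3 = -Pb²x(2aL-(3a+b)x)/(2L³EI)  [x≤a] = -5·4²·8·(2·12·16-(3·12+4)·8)/(2·16³·200000) = -1/40000 rad
Load 4 — point force P=17 kN at a=4 m (b=L-a=12):
  θ_4 = Pa²(L-x)(2bL-(3b+a)(L-x))/(2L³EI)  [x>a] = 17·4²·(16-8)·(2·12·16-(3·12+4)·(16-8))/(2·16³·200000) = 17/200000 rad
Superposition: θ = Σ θ_i = -71/1350000 rad ≈ -0.000053 rad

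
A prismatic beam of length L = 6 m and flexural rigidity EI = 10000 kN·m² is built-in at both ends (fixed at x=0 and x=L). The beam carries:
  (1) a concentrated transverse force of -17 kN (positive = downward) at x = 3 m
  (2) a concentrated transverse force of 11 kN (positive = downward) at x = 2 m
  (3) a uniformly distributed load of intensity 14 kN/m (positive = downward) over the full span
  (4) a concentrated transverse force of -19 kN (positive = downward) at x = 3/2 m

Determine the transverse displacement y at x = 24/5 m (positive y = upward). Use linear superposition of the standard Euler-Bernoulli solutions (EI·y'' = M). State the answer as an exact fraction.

y(24/5) = -369833/300000000 m

Load 1 — point force P=-17 kN at a=3 m (b=L-a=3):
  y_1 = -Pa²(L-x)²(3bL-(3b+a)(L-x))/(6L³EI)  [x>a] = -(-17)·3²·(6-(24/5))²·(3·3·6-(3·3+3)·(6-(24/5)))/(6·6³·10000) = 1683/2500000 m
Load 2 — point force P=11 kN at a=2 m (b=L-a=4):
  y_2 = -Pa²(L-x)²(3bL-(3b+a)(L-x))/(6L³EI)  [x>a] = -11·2²·(6-(24/5))²·(3·4·6-(3·4+2)·(6-(24/5)))/(6·6³·10000) = -253/937500 m
Load 3 — uniform load w=14 kN/m over full span:
  y_3 = -wx²(L-x)²/(24EI) = -14·(24/5)²·(6-(24/5))²/(24·10000) = -756/390625 m
Load 4 — point force P=-19 kN at a=3/2 m (b=L-a=9/2):
  y_4 = -Pa²(L-x)²(3bL-(3b+a)(L-x))/(6L³EI)  [x>a] = -(-19)·(3/2)²·(6-(24/5))²·(3·(9/2)·6-(3·(9/2)+(3/2))·(6-(24/5)))/(6·6³·10000) = 1197/4000000 m
Superposition: y = Σ y_i = -369833/300000000 m ≈ -0.001233 m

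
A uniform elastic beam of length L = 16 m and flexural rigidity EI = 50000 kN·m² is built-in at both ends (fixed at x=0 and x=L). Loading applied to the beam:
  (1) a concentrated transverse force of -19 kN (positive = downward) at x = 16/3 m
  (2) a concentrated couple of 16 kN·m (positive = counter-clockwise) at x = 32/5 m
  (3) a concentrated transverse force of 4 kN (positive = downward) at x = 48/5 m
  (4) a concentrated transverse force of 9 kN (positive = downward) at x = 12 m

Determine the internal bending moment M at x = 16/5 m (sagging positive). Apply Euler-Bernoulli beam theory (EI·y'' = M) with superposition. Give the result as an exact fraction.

M(16/5) = -3001/2500 kN·m

Load 1 — point force P=-19 kN at a=16/3 m (b=L-a=32/3):
  M_1 = Pb²(3a+b)x/L³ - Pab²/L²  [x≤a] = (-19)·(32/3)²·(3·(16/3)+(32/3))·(16/5)/16³ - (-19)·(16/3)·(32/3)²/16² = 0 kN·m
Load 2 — applied couple M₀=16 kN·m at a=32/5 m (b=L-a=48/5):
  M_2 = R_Ax - M_A  [x≤a] with R_A=36/25, M_A=48/25 = (36/25)·(16/5) - (48/25) = 336/125 kN·m
Load 3 — point force P=4 kN at a=48/5 m (b=L-a=32/5):
  M_3 = Pb²(3a+b)x/L³ - Pab²/L²  [x≤a] = 4·(32/5)²·(3·(48/5)+(32/5))·(16/5)/16³ - 4·(48/5)·(32/5)²/16² = -1024/625 kN·m
Load 4 — point force P=9 kN at a=12 m (b=L-a=4):
  M_4 = Pb²(3a+b)x/L³ - Pab²/L²  [x≤a] = 9·4²·(3·12+4)·(16/5)/16³ - 9·12·4²/16² = -9/4 kN·m
Superposition: M = Σ M_i = -3001/2500 kN·m ≈ -1.200400 kN·m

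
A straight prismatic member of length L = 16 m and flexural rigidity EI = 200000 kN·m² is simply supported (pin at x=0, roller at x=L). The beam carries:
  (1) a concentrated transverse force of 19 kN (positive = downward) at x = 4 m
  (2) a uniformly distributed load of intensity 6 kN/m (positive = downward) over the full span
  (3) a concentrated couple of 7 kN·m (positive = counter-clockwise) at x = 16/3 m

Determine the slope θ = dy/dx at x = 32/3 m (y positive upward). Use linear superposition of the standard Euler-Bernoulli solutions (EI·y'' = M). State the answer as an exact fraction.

θ(32/3) = 329/108000 rad

Load 1 — point force P=19 kN at a=4 m (b=L-a=12):
  θ_1 = -Pa(2L²-6Lx+3x²+a²)/(6LEI)  [x>a] = -19·4·(2·16²-6·16·(32/3)+3·(32/3)²+4²)/(6·16·200000) = 551/900000 rad
Load 2 — uniform load w=6 kN/m over full span:
  θ_2 = -w(L³-6Lx²+4x³)/(24EI) = -6·(16³-6·16·(32/3)²+4·(32/3)³)/(24·200000) = 208/84375 rad
Load 3 — applied couple M₀=7 kN·m at a=16/3 m (b=L-a=32/3):
  θ_3 = (M₀x²/(2L)-M₀(x-a)+C₁)/EI  [x>a] with C₁=M₀(3b²-L²)/(6L)=56/9 = (7·(32/3)²/(2·16)-7·((32/3)-(16/3))+(56/9))/200000 = -7/225000 rad
Superposition: θ = Σ θ_i = 329/108000 rad ≈ 0.003046 rad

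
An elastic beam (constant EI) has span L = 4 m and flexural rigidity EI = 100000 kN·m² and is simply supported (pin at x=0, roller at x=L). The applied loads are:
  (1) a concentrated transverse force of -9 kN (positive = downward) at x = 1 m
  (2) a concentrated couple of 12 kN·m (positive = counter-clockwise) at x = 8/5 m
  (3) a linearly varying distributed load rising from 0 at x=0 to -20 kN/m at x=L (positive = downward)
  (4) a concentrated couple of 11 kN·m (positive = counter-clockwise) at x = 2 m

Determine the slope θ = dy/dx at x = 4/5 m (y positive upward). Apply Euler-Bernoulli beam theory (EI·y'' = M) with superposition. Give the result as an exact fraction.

Load 1 — point force P=-9 kN at a=1 m (b=L-a=3):
  θ_1 = -Pb(L²-b²-3x²)/(6LEI)  [x≤a] = -(-9)·3·(4²-3²-3·(4/5)²)/(6·4·100000) = 1143/20000000 rad
Load 2 — applied couple M₀=12 kN·m at a=8/5 m (b=L-a=12/5):
  θ_2 = (M₀x²/(2L)+C₁)/EI  [x≤a] with C₁=M₀(3b²-L²)/(6L)=16/25 = (12·(4/5)²/(2·4)+(16/25))/100000 = 1/62500 rad
Load 3 — triangular load w₀=-20 kN/m (0→w₀ over full span):
  θ_3 = -w₀(7L⁴-30L²x²+15x⁴)/(360LEI) = -(-20)·(7·4⁴-30·4²·(4/5)²+15·(4/5)⁴)/(360·4·100000) = 728/3515625 rad
Load 4 — applied couple M₀=11 kN·m at a=2 m (b=L-a=2):
  θ_4 = (M₀x²/(2L)+C₁)/EI  [x≤a] with C₁=M₀(3b²-L²)/(6L)=-11/6 = (11·(4/5)²/(2·4)+(-11/6))/100000 = -143/15000000 rad
Superposition: θ = Σ θ_i = 243623/900000000 rad ≈ 0.000271 rad

θ(4/5) = 243623/900000000 rad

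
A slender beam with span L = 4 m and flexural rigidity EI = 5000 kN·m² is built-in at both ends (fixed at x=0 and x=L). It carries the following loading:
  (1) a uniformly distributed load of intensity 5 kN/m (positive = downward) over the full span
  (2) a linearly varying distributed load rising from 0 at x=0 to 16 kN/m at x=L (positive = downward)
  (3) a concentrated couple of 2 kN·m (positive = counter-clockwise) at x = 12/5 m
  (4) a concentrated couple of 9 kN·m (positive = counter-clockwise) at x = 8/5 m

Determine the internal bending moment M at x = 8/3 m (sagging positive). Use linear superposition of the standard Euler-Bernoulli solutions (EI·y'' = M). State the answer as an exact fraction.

Load 1 — uniform load w=5 kN/m over full span:
  M_1 = wLx/2 - wL²/12 - wx²/2 = 5·4·(8/3)/2 - 5·4²/12 - 5·(8/3)²/2 = 20/9 kN·m
Load 2 — triangular load w₀=16 kN/m (0→w₀ over full span):
  M_2 = 3w₀Lx/20 - w₀L²/30 - w₀x³/(6L) = 3·16·4·(8/3)/20 - 16·4²/30 - 16·(8/3)³/(6·4) = 1792/405 kN·m
Load 3 — applied couple M₀=2 kN·m at a=12/5 m (b=L-a=8/5):
  M_3 = R_Ax - M_A - M₀  [x>a] with R_A=18/25, M_A=16/25 = (18/25)·(8/3) - (16/25) - 2 = -18/25 kN·m
Load 4 — applied couple M₀=9 kN·m at a=8/5 m (b=L-a=12/5):
  M_4 = R_Ax - M_A - M₀  [x>a] with R_A=81/25, M_A=27/25 = (81/25)·(8/3) - (27/25) - 9 = -36/25 kN·m
Superposition: M = Σ M_i = 9086/2025 kN·m ≈ 4.486914 kN·m

M(8/3) = 9086/2025 kN·m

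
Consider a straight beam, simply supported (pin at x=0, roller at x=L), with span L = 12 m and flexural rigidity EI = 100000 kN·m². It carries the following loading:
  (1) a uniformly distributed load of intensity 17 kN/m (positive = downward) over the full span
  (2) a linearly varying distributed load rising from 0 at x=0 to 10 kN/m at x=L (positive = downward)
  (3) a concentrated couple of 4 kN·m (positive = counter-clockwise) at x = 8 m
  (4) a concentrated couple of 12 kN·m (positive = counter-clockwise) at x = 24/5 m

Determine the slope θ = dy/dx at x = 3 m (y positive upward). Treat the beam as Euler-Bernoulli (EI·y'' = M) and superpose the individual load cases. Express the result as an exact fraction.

θ(3) = -1305271/120000000 rad

Load 1 — uniform load w=17 kN/m over full span:
  θ_1 = -w(L³-6Lx²+4x³)/(24EI) = -17·(12³-6·12·3²+4·3³)/(24·100000) = -1683/200000 rad
Load 2 — triangular load w₀=10 kN/m (0→w₀ over full span):
  θ_2 = -w₀(7L⁴-30L²x²+15x⁴)/(360LEI) = -10·(7·12⁴-30·12²·3²+15·3⁴)/(360·12·100000) = -3981/1600000 rad
Load 3 — applied couple M₀=4 kN·m at a=8 m (b=L-a=4):
  θ_3 = (M₀x²/(2L)+C₁)/EI  [x≤a] with C₁=M₀(3b²-L²)/(6L)=-16/3 = (4·3²/(2·12)+(-16/3))/100000 = -23/600000 rad
Load 4 — applied couple M₀=12 kN·m at a=24/5 m (b=L-a=36/5):
  θ_4 = (M₀x²/(2L)+C₁)/EI  [x≤a] with C₁=M₀(3b²-L²)/(6L)=48/25 = (12·3²/(2·12)+(48/25))/100000 = 321/5000000 rad
Superposition: θ = Σ θ_i = -1305271/120000000 rad ≈ -0.010877 rad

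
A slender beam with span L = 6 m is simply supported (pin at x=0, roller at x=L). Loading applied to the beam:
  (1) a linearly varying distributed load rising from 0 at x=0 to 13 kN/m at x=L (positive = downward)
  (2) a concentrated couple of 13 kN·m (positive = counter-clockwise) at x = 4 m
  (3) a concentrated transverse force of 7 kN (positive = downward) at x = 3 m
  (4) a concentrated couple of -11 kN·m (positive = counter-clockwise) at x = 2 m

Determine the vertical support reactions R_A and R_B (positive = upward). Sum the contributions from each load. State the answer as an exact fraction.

R_A = 101/6 kN, R_B = 175/6 kN

Load 1 — triangular load w₀=13 kN/m (0→w₀ over full span):
  R_A = w₀L/6 = 13·6/6 = 13 kN
  R_B = w₀L/3 = 13·6/3 = 26 kN
Load 2 — applied couple M₀=13 kN·m at a=4 m (b=L-a=2):
  R_A = M₀/L = 13/6 kN
  R_B = -M₀/L = -13/6 kN
Load 3 — point force P=7 kN at a=3 m (b=L-a=3):
  R_A = Pb/L = 7·3/6 = 7/2 kN
  R_B = Pa/L = 7·3/6 = 7/2 kN
Load 4 — applied couple M₀=-11 kN·m at a=2 m (b=L-a=4):
  R_A = M₀/L = (-11)/6 = -11/6 kN
  R_B = -M₀/L = -(-11)/6 = 11/6 kN
Superposition: R_A = 101/6 kN, R_B = 175/6 kN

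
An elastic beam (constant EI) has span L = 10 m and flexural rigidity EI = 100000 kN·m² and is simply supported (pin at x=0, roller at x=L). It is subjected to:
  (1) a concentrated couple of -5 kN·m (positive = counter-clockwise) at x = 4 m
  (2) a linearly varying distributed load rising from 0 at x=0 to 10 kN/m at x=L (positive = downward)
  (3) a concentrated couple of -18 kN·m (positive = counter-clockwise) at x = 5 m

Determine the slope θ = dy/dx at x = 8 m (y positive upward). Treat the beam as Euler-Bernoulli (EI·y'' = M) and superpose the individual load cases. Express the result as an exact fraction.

θ(8) = 15791/9000000 rad

Load 1 — applied couple M₀=-5 kN·m at a=4 m (b=L-a=6):
  θ_1 = (M₀x²/(2L)-M₀(x-a)+C₁)/EI  [x>a] with C₁=M₀(3b²-L²)/(6L)=-2/3 = ((-5)·8²/(2·10)-(-5)·(8-4)+(-2/3))/100000 = 1/30000 rad
Load 2 — triangular load w₀=10 kN/m (0→w₀ over full span):
  θ_2 = -w₀(7L⁴-30L²x²+15x⁴)/(360LEI) = -10·(7·10⁴-30·10²·8²+15·8⁴)/(360·10·100000) = 757/450000 rad
Load 3 — applied couple M₀=-18 kN·m at a=5 m (b=L-a=5):
  θ_3 = (M₀x²/(2L)-M₀(x-a)+C₁)/EI  [x>a] with C₁=M₀(3b²-L²)/(6L)=15/2 = ((-18)·8²/(2·10)-(-18)·(8-5)+(15/2))/100000 = 39/1000000 rad
Superposition: θ = Σ θ_i = 15791/9000000 rad ≈ 0.001755 rad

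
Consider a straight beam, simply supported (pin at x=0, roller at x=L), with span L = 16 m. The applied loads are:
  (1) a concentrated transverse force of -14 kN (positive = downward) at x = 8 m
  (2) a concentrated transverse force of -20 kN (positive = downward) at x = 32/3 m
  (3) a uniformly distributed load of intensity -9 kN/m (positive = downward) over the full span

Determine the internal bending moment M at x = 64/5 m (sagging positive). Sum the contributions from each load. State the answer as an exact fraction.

Load 1 — point force P=-14 kN at a=8 m (b=L-a=8):
  M_1 = Pa(L-x)/L  [x>a] = (-14)·8·(16-(64/5))/16 = -112/5 kN·m
Load 2 — point force P=-20 kN at a=32/3 m (b=L-a=16/3):
  M_2 = Pa(L-x)/L  [x>a] = (-20)·(32/3)·(16-(64/5))/16 = -128/3 kN·m
Load 3 — uniform load w=-9 kN/m over full span:
  M_3 = wx(L-x)/2 = (-9)·(64/5)·(16-(64/5))/2 = -4608/25 kN·m
Superposition: M = Σ M_i = -18704/75 kN·m ≈ -249.386667 kN·m

M(64/5) = -18704/75 kN·m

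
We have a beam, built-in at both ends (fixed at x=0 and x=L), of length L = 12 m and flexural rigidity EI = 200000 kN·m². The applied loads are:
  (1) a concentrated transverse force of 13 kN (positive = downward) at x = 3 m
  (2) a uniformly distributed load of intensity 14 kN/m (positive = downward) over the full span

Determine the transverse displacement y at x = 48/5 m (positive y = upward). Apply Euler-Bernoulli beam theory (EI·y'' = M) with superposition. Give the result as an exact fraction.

y(48/5) = -407547/250000000 m

Load 1 — point force P=13 kN at a=3 m (b=L-a=9):
  y_1 = -Pa²(L-x)²(3bL-(3b+a)(L-x))/(6L³EI)  [x>a] = -13·3²·(12-(48/5))²·(3·9·12-(3·9+3)·(12-(48/5)))/(6·12³·200000) = -819/10000000 m
Load 2 — uniform load w=14 kN/m over full span:
  y_2 = -wx²(L-x)²/(24EI) = -14·(48/5)²·(12-(48/5))²/(24·200000) = -3024/1953125 m
Superposition: y = Σ y_i = -407547/250000000 m ≈ -0.001630 m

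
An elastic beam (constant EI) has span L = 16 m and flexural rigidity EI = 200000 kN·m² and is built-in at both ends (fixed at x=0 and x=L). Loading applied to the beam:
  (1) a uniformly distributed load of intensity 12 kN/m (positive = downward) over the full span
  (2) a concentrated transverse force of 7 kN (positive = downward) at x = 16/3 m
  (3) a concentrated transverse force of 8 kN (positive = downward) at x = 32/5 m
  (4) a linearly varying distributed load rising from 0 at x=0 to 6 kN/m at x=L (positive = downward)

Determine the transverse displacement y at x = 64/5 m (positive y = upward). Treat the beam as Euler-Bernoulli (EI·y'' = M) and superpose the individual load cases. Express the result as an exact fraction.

y(64/5) = -22817696/3955078125 m

Load 1 — uniform load w=12 kN/m over full span:
  y_1 = -wx²(L-x)²/(24EI) = -12·(64/5)²·(16-(64/5))²/(24·200000) = -8192/1953125 m
Load 2 — point force P=7 kN at a=16/3 m (b=L-a=32/3):
  y_2 = -Pa²(L-x)²(3bL-(3b+a)(L-x))/(6L³EI)  [x>a] = -7·(16/3)²·(16-(64/5))²·(3·(32/3)·16-(3·(32/3)+(16/3))·(16-(64/5)))/(6·16³·200000) = -5152/31640625 m
Load 3 — point force P=8 kN at a=32/5 m (b=L-a=48/5):
  y_3 = -Pa²(L-x)²(3bL-(3b+a)(L-x))/(6L³EI)  [x>a] = -8·(32/5)²·(16-(64/5))²·(3·(48/5)·16-(3·(48/5)+(32/5))·(16-(64/5)))/(6·16³·200000) = -34816/146484375 m
Load 4 — triangular load w₀=6 kN/m (0→w₀ over full span):
  y_4 = -w₀x²(L-x)²(x+2L)/(120LEI) = -6·(64/5)²·(16-(64/5))²·((64/5)+2·16)/(120·16·200000) = -57344/48828125 m
Superposition: y = Σ y_i = -22817696/3955078125 m ≈ -0.005769 m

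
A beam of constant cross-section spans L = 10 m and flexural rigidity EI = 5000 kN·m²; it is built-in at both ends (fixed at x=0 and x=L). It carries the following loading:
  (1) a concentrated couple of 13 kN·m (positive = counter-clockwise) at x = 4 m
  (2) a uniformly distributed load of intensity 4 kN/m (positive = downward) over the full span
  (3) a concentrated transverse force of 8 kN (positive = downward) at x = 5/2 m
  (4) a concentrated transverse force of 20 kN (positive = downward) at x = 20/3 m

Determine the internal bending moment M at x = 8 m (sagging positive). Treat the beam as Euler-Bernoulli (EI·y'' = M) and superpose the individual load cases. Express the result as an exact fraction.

Load 1 — applied couple M₀=13 kN·m at a=4 m (b=L-a=6):
  M_1 = R_Ax - M_A - M₀  [x>a] with R_A=234/125, M_A=39/25 = (234/125)·8 - (39/25) - 13 = 52/125 kN·m
Load 2 — uniform load w=4 kN/m over full span:
  M_2 = wLx/2 - wL²/12 - wx²/2 = 4·10·8/2 - 4·10²/12 - 4·8²/2 = -4/3 kN·m
Load 3 — point force P=8 kN at a=5/2 m (b=L-a=15/2):
  M_3 = Pa²(a+3b)(L-x)/L³ - Pa²b/L²  [x>a] = 8·(5/2)²·((5/2)+3·(15/2))·(10-8)/10³ - 8·(5/2)²·(15/2)/10² = -5/4 kN·m
Load 4 — point force P=20 kN at a=20/3 m (b=L-a=10/3):
  M_4 = Pa²(a+3b)(L-x)/L³ - Pa²b/L²  [x>a] = 20·(20/3)²·((20/3)+3·(10/3))·(10-8)/10³ - 20·(20/3)²·(10/3)/10² = 0 kN·m
Superposition: M = Σ M_i = -3251/1500 kN·m ≈ -2.167333 kN·m

M(8) = -3251/1500 kN·m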